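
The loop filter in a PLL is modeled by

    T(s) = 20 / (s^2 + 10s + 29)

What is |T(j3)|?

Substitute s = j3: numerator = 20, denominator = 20 + j30.
|T(j3)| = |20| / |20 + j30| = 20 / 36.056 ≈ 0.5547.

|T(j3)| ≈ 0.5547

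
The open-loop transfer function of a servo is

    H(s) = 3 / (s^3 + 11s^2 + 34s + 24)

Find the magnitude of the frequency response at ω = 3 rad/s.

|H(j3)| ≈ 0.02828

Substitute s = j3: numerator = 3, denominator = -75 + j75.
|H(j3)| = |3| / |-75 + j75| = 3 / 106.07 ≈ 0.02828.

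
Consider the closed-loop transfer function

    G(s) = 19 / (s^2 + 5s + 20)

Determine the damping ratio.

ζ ≈ 0.5590

Compare the denominator to the standard form s^2 + 2ζωₙs + ωₙ².
ωₙ² = 20, so ωₙ = √20 ≈ 4.472 rad/s.
2ζωₙ = 5, so ζ = 5/(2·√20) ≈ 0.5590.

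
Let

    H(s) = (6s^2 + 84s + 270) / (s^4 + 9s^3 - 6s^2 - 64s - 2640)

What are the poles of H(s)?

The poles are the roots of the denominator s^4 + 9s^3 - 6s^2 - 64s - 2640 = 0.
Trying s = -11: the polynomial evaluates to 0, so (s + 11) is a factor.
Dividing out leaves s^3 - 2s^2 + 16s - 240 = 0.
This factors further as (s^2 + 4s + 40)(s - 6) = 0.

s = -2 + 6j, -2 - 6j, -11, 6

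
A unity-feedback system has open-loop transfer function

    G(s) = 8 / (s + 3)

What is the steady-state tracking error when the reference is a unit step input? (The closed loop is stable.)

e_ss = 0.2727

G(s) has no poles at the origin.
This is a Type 0 system. Kp = lim_{s→0} G(s) = 8/3.
e_ss = 1/(1 + Kp) = 1/(1 + 8/3) = 3/11 ≈ 0.2727.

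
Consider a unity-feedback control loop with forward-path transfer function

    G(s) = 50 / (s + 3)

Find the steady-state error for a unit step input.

e_ss = 0.05660

G(s) has no poles at the origin.
This is a Type 0 system. Kp = lim_{s→0} G(s) = 50/3.
e_ss = 1/(1 + Kp) = 1/(1 + 50/3) = 3/53 ≈ 0.05660.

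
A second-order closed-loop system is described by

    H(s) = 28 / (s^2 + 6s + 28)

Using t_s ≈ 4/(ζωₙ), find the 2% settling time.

t_s ≈ 1.333 s

Comparing s^2 + 6s + 28 to s^2 + 2ζωₙs + ωₙ²: ωₙ = √28 ≈ 5.292 rad/s and ζ = 6/(2·√28) ≈ 0.5669.
ζωₙ = 6/2 = 3, so t_s ≈ 4/(ζωₙ) = 4/3 ≈ 1.333 s.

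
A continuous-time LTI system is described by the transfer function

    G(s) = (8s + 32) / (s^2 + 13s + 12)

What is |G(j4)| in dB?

|G(j4)|_dB ≈ -1.23 dB

Substitute s = j4: numerator = 32 + j32, denominator = -4 + j52.
|G(j4)| = |32 + j32| / |-4 + j52| = 45.255 / 52.154 ≈ 0.8677.
In decibels: 20·log₁₀(0.8677) ≈ -1.23 dB.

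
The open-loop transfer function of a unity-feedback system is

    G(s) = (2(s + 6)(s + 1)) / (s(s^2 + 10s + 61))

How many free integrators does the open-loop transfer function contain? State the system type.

The denominator has 1 factor of s at the origin (free integrator), so this is a Type 1 system.

Type 1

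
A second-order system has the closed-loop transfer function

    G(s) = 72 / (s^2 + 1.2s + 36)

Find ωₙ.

ωₙ = 6 rad/s

Compare the denominator to the standard form s^2 + 2ζωₙs + ωₙ².
ωₙ² = 36, so ωₙ = 6 rad/s.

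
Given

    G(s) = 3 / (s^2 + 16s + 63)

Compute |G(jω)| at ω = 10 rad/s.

|G(j10)| ≈ 0.01827

Substitute s = j10: numerator = 3, denominator = -37 + j160.
|G(j10)| = |3| / |-37 + j160| = 3 / 164.22 ≈ 0.01827.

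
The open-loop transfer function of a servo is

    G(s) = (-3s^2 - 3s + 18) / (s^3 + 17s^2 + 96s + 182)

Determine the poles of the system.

s = -7, -5 ± j

The poles are the roots of the denominator s^3 + 17s^2 + 96s + 182 = 0.
Trying s = -7: the polynomial evaluates to 0, so (s + 7) is a factor.
Dividing out leaves s^2 + 10s + 26 = 0.
The quadratic formula then gives s = -5 ± 1j.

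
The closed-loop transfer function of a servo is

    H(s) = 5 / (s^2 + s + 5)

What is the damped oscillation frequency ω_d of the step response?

ω_d ≈ 2.179 rad/s

Comparing s^2 + s + 5 to s^2 + 2ζωₙs + ωₙ²: ωₙ = √5 ≈ 2.236 rad/s and ζ = 1/(2·√5) ≈ 0.2236.
ζωₙ = 1/2 = 0.5, so ω_d = ωₙ√(1−ζ²) = √(ωₙ² − (ζωₙ)²) = √(5 − 0.5²) = √4.75 ≈ 2.179 rad/s.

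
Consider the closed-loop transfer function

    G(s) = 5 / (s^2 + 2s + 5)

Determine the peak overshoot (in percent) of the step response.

%OS ≈ 20.8%

Comparing s^2 + 2s + 5 to s^2 + 2ζωₙs + ωₙ²: ωₙ = √5 ≈ 2.236 rad/s and ζ = 2/(2·√5) ≈ 0.4472.
%OS = 100·exp(−πζ/√(1−ζ²)) = 100·exp(−π·0.4472/√(1−0.4472²)) ≈ 20.8%.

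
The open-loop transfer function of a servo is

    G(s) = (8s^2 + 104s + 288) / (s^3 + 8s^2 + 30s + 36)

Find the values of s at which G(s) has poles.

s = -3 + 3j, -3 - 3j, -2

The poles are the roots of the denominator s^3 + 8s^2 + 30s + 36 = 0.
Trying s = -2: the polynomial evaluates to 0, so (s + 2) is a factor.
Dividing out leaves s^2 + 6s + 18 = 0.
The quadratic formula then gives s = -3 ± 3j.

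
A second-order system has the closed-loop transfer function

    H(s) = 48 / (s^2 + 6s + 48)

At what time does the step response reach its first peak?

t_p ≈ 0.5031 s

Comparing s^2 + 6s + 48 to s^2 + 2ζωₙs + ωₙ²: ωₙ = √48 ≈ 6.928 rad/s and ζ = 6/(2·√48) ≈ 0.4330.
ζωₙ = 6/2 = 3, so ω_d = ωₙ√(1−ζ²) = √(ωₙ² − (ζωₙ)²) = √(48 − 3²) = √39 ≈ 6.245 rad/s.
t_p = π/ω_d = π/6.245 ≈ 0.5031 s.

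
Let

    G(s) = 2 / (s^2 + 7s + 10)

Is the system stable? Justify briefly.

stable

The denominator s^2 + 7s + 10 factors as (s + 5)(s + 2), giving poles at s = -5, -2.
Since all poles lie strictly in the left half-plane, the system is stable.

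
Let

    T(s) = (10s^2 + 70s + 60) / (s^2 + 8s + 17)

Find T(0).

T(0) = 60/17 ≈ 3.529

Set s = 0: T(0) = (60) / (17) = 60/17.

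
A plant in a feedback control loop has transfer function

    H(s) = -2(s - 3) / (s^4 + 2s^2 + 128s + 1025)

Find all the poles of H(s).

The poles are the roots of the denominator s^4 + 2s^2 + 128s + 1025 = 0.
No real roots exist; factor into two real quadratics: (s^2 - 8s + 41)(s^2 + 8s + 25) = 0.
Each quadratic gives a conjugate pair via the quadratic formula.

s = 4 + 5j, 4 - 5j, -4 + 3j, -4 - 3j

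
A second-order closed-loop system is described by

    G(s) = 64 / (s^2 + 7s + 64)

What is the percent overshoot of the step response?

%OS ≈ 21.7%

Comparing s^2 + 7s + 64 to s^2 + 2ζωₙs + ωₙ²: ωₙ = 8 rad/s and ζ = 7/(2·8) = 0.4375.
%OS = 100·exp(−πζ/√(1−ζ²)) = 100·exp(−π·0.4375/√(1−0.4375²)) ≈ 21.7%.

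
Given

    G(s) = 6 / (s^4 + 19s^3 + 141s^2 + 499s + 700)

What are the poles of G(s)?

s = -7, -4 ± 3j, -4

The poles are the roots of the denominator s^4 + 19s^3 + 141s^2 + 499s + 700 = 0.
Trying s = -7: the polynomial evaluates to 0, so (s + 7) is a factor.
Dividing out leaves s^3 + 12s^2 + 57s + 100 = 0.
This factors further as (s^2 + 8s + 25)(s + 4) = 0.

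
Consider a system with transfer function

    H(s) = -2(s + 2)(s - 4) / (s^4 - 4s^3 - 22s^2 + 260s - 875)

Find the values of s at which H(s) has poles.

s = -7, 3 ± 4j, 5

The poles are the roots of the denominator s^4 - 4s^3 - 22s^2 + 260s - 875 = 0.
Trying s = -7: the polynomial evaluates to 0, so (s + 7) is a factor.
Dividing out leaves s^3 - 11s^2 + 55s - 125 = 0.
This factors further as (s^2 - 6s + 25)(s - 5) = 0.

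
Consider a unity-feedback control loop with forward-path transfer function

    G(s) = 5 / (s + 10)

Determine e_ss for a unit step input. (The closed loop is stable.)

G(s) has no poles at the origin.
This is a Type 0 system. Kp = lim_{s→0} G(s) = 5/10 = 1/2.
e_ss = 1/(1 + Kp) = 1/(1 + 1/2) = 2/3 ≈ 0.6667.

e_ss = 0.6667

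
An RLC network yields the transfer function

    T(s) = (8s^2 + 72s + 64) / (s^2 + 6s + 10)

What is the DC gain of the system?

T(0) = 32/5 ≈ 6.400

Set s = 0: T(0) = (64) / (10) = 32/5.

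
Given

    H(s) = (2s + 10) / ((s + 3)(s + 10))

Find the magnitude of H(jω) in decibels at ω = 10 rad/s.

|H(j10)|_dB ≈ -16.4 dB

Substitute s = j10: numerator = 10 + j20, denominator = -70 + j130.
|H(j10)| = |10 + j20| / |-70 + j130| = 22.361 / 147.65 ≈ 0.1514.
In decibels: 20·log₁₀(0.1514) ≈ -16.4 dB.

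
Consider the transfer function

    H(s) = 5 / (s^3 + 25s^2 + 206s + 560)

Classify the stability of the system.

stable

The denominator s^3 + 25s^2 + 206s + 560 factors as (s + 10)(s + 8)(s + 7), giving poles at s = -10, -8, -7.
Since all poles lie strictly in the left half-plane, the system is stable.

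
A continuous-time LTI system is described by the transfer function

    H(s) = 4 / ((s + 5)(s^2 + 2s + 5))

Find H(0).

At s = 0 each factor (s + a) contributes a and each (s^2 + bs + c) contributes c.
H(0) = 4·1 / ((5) · (5)) = 4/25 = 4/25.

H(0) = 4/25 ≈ 0.1600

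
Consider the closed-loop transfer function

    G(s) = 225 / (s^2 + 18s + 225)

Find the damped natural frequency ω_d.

ω_d = 12 rad/s

Comparing s^2 + 18s + 225 to s^2 + 2ζωₙs + ωₙ²: ωₙ = 15 rad/s and ζ = 18/(2·15) = 0.6.
ζωₙ = 18/2 = 9, so ω_d = ωₙ√(1−ζ²) = √(ωₙ² − (ζωₙ)²) = √(225 − 9²) = √144 = 12 rad/s.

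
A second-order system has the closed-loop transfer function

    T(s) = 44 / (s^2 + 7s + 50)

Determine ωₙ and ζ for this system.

Compare the denominator to the standard form s^2 + 2ζωₙs + ωₙ².
ωₙ² = 50, so ωₙ = √50 ≈ 7.071 rad/s.
2ζωₙ = 7, so ζ = 7/(2·√50) ≈ 0.4950.
With ζ = 0.4950 the response is underdamped.

ωₙ ≈ 7.071 rad/s, ζ ≈ 0.4950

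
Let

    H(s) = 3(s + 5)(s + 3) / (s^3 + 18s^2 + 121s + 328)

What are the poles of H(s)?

s = -5 ± 4j, -8

The poles are the roots of the denominator s^3 + 18s^2 + 121s + 328 = 0.
Trying s = -8: the polynomial evaluates to 0, so (s + 8) is a factor.
Dividing out leaves s^2 + 10s + 41 = 0.
The quadratic formula then gives s = -5 ± 4j.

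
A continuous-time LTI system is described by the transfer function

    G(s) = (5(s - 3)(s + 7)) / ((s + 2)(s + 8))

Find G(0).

At s = 0 each factor (s + a) contributes a and each (s^2 + bs + c) contributes c.
G(0) = 5·(-3) · (7) / ((2) · (8)) = -105/16 = -105/16.

G(0) = -105/16 ≈ -6.562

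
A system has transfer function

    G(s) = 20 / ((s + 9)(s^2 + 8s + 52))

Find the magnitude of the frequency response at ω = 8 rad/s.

|G(j8)| ≈ 0.02551

Substitute s = j8: numerator = 20, denominator = -620 + j480.
|G(j8)| = |20| / |-620 + j480| = 20 / 784.09 ≈ 0.02551.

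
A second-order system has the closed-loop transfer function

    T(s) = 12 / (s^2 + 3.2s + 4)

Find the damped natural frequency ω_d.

ω_d = 1.200 rad/s

Comparing s^2 + 3.2s + 4 to s^2 + 2ζωₙs + ωₙ²: ωₙ = 2 rad/s and ζ = 3.2/(2·2) = 0.8.
ζωₙ = 3.2/2 = 1.6, so ω_d = ωₙ√(1−ζ²) = √(ωₙ² − (ζωₙ)²) = √(4 − 1.6²) = √1.44 = 1.200 rad/s.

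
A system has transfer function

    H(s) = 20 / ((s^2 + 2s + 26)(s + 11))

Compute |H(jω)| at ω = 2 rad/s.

|H(j2)| = 0.08000

Substitute s = j2: numerator = 20, denominator = 234 + j88.
|H(j2)| = |20| / |234 + j88| = 20 / 250 = 0.08000.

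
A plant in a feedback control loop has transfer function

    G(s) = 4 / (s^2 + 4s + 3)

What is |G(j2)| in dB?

|G(j2)|_dB ≈ -6.09 dB

Substitute s = j2: numerator = 4, denominator = -1 + j8.
|G(j2)| = |4| / |-1 + j8| = 4 / 8.0623 ≈ 0.4961.
In decibels: 20·log₁₀(0.4961) ≈ -6.09 dB.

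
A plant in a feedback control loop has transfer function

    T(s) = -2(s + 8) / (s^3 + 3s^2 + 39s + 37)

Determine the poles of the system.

The poles are the roots of the denominator s^3 + 3s^2 + 39s + 37 = 0.
Trying s = -1: the polynomial evaluates to 0, so (s + 1) is a factor.
Dividing out leaves s^2 + 2s + 37 = 0.
The quadratic formula then gives s = -1 ± 6j.

s = -1 + 6j, -1 - 6j, -1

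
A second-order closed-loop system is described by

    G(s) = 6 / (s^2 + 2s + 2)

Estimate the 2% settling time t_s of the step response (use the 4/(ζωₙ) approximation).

Comparing s^2 + 2s + 2 to s^2 + 2ζωₙs + ωₙ²: ωₙ = √2 ≈ 1.414 rad/s and ζ = 2/(2·√2) ≈ 0.7071.
ζωₙ = 2/2 = 1, so t_s ≈ 4/(ζωₙ) = 4/1 = 4 s.

t_s ≈ 4 s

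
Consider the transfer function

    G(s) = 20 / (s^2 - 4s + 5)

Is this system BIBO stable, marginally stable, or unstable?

unstable

The denominator s^2 - 4s + 5 factors as (s^2 - 4s + 5), giving poles at s = 2 + j, 2 - j.
Since the pole(s) at s = 2 + j, 2 - j lie in the right half-plane, the system is unstable.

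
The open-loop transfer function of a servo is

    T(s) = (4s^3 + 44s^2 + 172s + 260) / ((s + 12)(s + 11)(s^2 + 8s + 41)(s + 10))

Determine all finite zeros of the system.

s = -3 ± 2j, -5

Set the numerator to zero: 4s^3 + 44s^2 + 172s + 260 = 0, i.e. 4·(s^3 + 11s^2 + 43s + 65) = 0.
Factoring: (s^2 + 6s + 13)(s + 5) = 0.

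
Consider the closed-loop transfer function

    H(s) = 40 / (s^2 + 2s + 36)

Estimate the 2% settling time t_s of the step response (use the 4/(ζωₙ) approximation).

t_s ≈ 4 s

Comparing s^2 + 2s + 36 to s^2 + 2ζωₙs + ωₙ²: ωₙ = 6 rad/s and ζ = 2/(2·6) ≈ 0.1667.
ζωₙ = 2/2 = 1, so t_s ≈ 4/(ζωₙ) = 4/1 = 4 s.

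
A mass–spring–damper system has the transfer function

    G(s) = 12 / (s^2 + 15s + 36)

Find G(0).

Set s = 0: G(0) = (12) / (36) = 1/3.

G(0) = 1/3 ≈ 0.3333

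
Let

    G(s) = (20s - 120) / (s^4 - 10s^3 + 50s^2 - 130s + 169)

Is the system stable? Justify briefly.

The denominator s^4 - 10s^3 + 50s^2 - 130s + 169 factors as (s^2 - 4s + 13)(s^2 - 6s + 13), giving poles at s = 2 ± 3j, 3 ± 2j.
Since the pole(s) at s = 2 ± 3j, 3 ± 2j lie in the right half-plane, the system is unstable.

unstable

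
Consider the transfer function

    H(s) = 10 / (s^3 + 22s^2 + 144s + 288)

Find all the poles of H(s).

s = -4, -12, -6

The poles are the roots of the denominator s^3 + 22s^2 + 144s + 288 = 0.
Trying s = -4: the polynomial evaluates to 0, so (s + 4) is a factor.
Dividing out leaves s^2 + 18s + 72 = 0.
Factoring the quadratic: (s + 12)(s + 6) = 0.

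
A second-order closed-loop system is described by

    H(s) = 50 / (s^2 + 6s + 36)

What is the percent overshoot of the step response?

%OS ≈ 16.3%

Comparing s^2 + 6s + 36 to s^2 + 2ζωₙs + ωₙ²: ωₙ = 6 rad/s and ζ = 6/(2·6) = 0.5.
%OS = 100·exp(−πζ/√(1−ζ²)) = 100·exp(−π·0.5/√(1−0.5²)) ≈ 16.3%.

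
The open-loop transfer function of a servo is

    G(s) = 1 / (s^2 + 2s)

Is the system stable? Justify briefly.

marginally stable

The denominator s^2 + 2s factors as s(s + 2), giving poles at s = 0, -2.
Since the simple pole(s) at s = 0 lie on the jω-axis with none in the right half-plane, the system is marginally stable.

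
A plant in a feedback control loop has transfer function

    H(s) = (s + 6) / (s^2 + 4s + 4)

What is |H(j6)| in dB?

Substitute s = j6: numerator = 6 + j6, denominator = -32 + j24.
|H(j6)| = |6 + j6| / |-32 + j24| = 8.4853 / 40 ≈ 0.2121.
In decibels: 20·log₁₀(0.2121) ≈ -13.5 dB.

|H(j6)|_dB ≈ -13.5 dB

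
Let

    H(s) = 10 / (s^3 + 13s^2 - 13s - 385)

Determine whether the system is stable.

unstable

The denominator s^3 + 13s^2 - 13s - 385 factors as (s + 7)(s - 5)(s + 11), giving poles at s = -7, 5, -11.
Since the pole(s) at s = 5 lie in the right half-plane, the system is unstable.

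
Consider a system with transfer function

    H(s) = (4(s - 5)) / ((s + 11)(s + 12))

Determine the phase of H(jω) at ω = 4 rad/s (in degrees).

∠H(j4) ≈ 102.9°

At s = j4: numerator = -20 + j16, denominator = 116 + j92.
∠H = ∠num − ∠den = 141.34° − (38.418°) = 102.9°.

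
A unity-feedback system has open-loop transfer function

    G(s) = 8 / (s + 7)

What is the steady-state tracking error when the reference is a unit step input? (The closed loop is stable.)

e_ss = 0.4667

G(s) has no poles at the origin.
This is a Type 0 system. Kp = lim_{s→0} G(s) = 8/7.
e_ss = 1/(1 + Kp) = 1/(1 + 8/7) = 7/15 ≈ 0.4667.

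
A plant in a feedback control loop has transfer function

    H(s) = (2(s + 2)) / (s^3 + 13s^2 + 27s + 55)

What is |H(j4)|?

|H(j4)| ≈ 0.05618

Substitute s = j4: numerator = 4 + j8, denominator = -153 + j44.
|H(j4)| = |4 + j8| / |-153 + j44| = 8.9443 / 159.20 ≈ 0.05618.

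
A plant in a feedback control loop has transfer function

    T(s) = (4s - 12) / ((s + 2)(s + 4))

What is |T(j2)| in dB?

Substitute s = j2: numerator = -12 + j8, denominator = 4 + j12.
|T(j2)| = |-12 + j8| / |4 + j12| = 14.422 / 12.649 ≈ 1.140.
In decibels: 20·log₁₀(1.140) ≈ 1.14 dB.

|T(j2)|_dB ≈ 1.14 dB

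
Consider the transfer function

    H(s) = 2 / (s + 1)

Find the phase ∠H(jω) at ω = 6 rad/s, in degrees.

At s = j6: numerator = 2, denominator = 1 + j6.
∠H = ∠num − ∠den = 0° − (80.538°) = -80.54°.

∠H(j6) ≈ -80.54°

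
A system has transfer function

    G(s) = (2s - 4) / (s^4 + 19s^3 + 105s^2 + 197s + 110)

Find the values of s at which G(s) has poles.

s = -5, -2, -11, -1

The poles are the roots of the denominator s^4 + 19s^3 + 105s^2 + 197s + 110 = 0.
Trying s = -5: the polynomial evaluates to 0, so (s + 5) is a factor.
Dividing out leaves s^3 + 14s^2 + 35s + 22 = 0.
This factors further as (s + 2)(s + 11)(s + 1) = 0.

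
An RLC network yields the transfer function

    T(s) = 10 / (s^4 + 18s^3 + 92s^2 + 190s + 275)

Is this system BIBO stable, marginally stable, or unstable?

The denominator s^4 + 18s^3 + 92s^2 + 190s + 275 factors as (s^2 + 2s + 5)(s + 11)(s + 5), giving poles at s = -1 + 2j, -1 - 2j, -11, -5.
Since all poles lie strictly in the left half-plane, the system is stable.

stable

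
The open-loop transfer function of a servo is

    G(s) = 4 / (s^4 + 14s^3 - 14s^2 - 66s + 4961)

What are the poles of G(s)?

s = 4 + 5j, 4 - 5j, -11, -11

The poles are the roots of the denominator s^4 + 14s^3 - 14s^2 - 66s + 4961 = 0.
Trying s = -11: the polynomial evaluates to 0, so (s + 11) is a factor.
Dividing out leaves s^3 + 3s^2 - 47s + 451 = 0.
This factors further as (s^2 - 8s + 41)(s + 11) = 0.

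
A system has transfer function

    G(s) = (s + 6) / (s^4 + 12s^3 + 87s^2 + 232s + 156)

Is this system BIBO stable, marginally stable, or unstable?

The denominator s^4 + 12s^3 + 87s^2 + 232s + 156 factors as (s + 3)(s + 1)(s^2 + 8s + 52), giving poles at s = -3, -1, -4 + 6j, -4 - 6j.
Since all poles lie strictly in the left half-plane, the system is stable.

stable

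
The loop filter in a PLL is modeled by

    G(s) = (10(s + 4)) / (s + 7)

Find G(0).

G(0) = 40/7 ≈ 5.714

At s = 0 each factor (s + a) contributes a and each (s^2 + bs + c) contributes c.
G(0) = 10·(4) / ((7)) = 40/7 = 40/7.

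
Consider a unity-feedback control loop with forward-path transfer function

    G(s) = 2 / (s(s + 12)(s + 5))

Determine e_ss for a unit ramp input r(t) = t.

G(s) has one pole at the origin.
This is a Type 1 system. Kv = lim_{s→0} s·G(s) = 2/60 = 1/30.
e_ss = 1/Kv = 1/(1/30) = 30.

e_ss = 30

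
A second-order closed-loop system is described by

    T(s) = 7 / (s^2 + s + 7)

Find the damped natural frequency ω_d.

ω_d ≈ 2.598 rad/s

Comparing s^2 + s + 7 to s^2 + 2ζωₙs + ωₙ²: ωₙ = √7 ≈ 2.646 rad/s and ζ = 1/(2·√7) ≈ 0.1890.
ζωₙ = 1/2 = 0.5, so ω_d = ωₙ√(1−ζ²) = √(ωₙ² − (ζωₙ)²) = √(7 − 0.5²) = √6.75 ≈ 2.598 rad/s.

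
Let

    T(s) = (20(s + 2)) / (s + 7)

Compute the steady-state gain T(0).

T(0) = 40/7 ≈ 5.714

Set s = 0: T(0) = (40) / (7) = 40/7.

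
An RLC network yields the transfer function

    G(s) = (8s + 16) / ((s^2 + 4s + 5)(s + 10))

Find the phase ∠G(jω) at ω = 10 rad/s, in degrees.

∠G(j10) ≈ -123.5°

At s = j10: numerator = 16 + j80, denominator = -1350 - j550.
∠G = ∠num − ∠den = 78.690° − (-157.83°) = 236.5°, which wraps to -123.5°.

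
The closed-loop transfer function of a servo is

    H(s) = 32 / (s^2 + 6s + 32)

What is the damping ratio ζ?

Compare the denominator to the standard form s^2 + 2ζωₙs + ωₙ².
ωₙ² = 32, so ωₙ = √32 ≈ 5.657 rad/s.
2ζωₙ = 6, so ζ = 6/(2·√32) ≈ 0.5303.

ζ ≈ 0.5303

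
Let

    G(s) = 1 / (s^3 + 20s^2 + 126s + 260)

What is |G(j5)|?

|G(j5)| ≈ 0.001788

Substitute s = j5: numerator = 1, denominator = -240 + j505.
|G(j5)| = |1| / |-240 + j505| = 1 / 559.13 ≈ 0.001788.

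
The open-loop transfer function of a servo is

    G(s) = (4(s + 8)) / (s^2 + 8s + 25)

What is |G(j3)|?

Substitute s = j3: numerator = 32 + j12, denominator = 16 + j24.
|G(j3)| = |32 + j12| / |16 + j24| = 34.176 / 28.844 ≈ 1.185.

|G(j3)| ≈ 1.185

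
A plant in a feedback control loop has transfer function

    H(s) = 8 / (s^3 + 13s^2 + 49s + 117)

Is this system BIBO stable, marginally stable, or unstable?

stable

The denominator s^3 + 13s^2 + 49s + 117 factors as (s^2 + 4s + 13)(s + 9), giving poles at s = -2 ± 3j, -9.
Since all poles lie strictly in the left half-plane, the system is stable.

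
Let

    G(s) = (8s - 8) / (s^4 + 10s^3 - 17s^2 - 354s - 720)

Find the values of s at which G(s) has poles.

The poles are the roots of the denominator s^4 + 10s^3 - 17s^2 - 354s - 720 = 0.
Trying s = -8: the polynomial evaluates to 0, so (s + 8) is a factor.
Dividing out leaves s^3 + 2s^2 - 33s - 90 = 0.
This factors further as (s - 6)(s + 5)(s + 3) = 0.

s = -8, 6, -5, -3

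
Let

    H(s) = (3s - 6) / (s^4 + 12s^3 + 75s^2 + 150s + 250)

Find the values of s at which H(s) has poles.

The poles are the roots of the denominator s^4 + 12s^3 + 75s^2 + 150s + 250 = 0.
No real roots exist; factor into two real quadratics: (s^2 + 10s + 50)(s^2 + 2s + 5) = 0.
Each quadratic gives a conjugate pair via the quadratic formula.

s = -5 ± 5j, -1 ± 2j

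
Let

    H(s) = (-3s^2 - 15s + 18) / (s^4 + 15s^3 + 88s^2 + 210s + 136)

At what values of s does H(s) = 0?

Set the numerator to zero: -3s^2 - 15s + 18 = 0, i.e. -3·(s^2 + 5s - 6) = 0.
Factoring: (s - 1)(s + 6) = 0.

s = 1, -6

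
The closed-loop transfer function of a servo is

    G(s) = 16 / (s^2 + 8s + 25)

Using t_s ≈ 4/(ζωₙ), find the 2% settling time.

t_s ≈ 1 s

Comparing s^2 + 8s + 25 to s^2 + 2ζωₙs + ωₙ²: ωₙ = 5 rad/s and ζ = 8/(2·5) = 0.8.
ζωₙ = 8/2 = 4, so t_s ≈ 4/(ζωₙ) = 4/4 = 1 s.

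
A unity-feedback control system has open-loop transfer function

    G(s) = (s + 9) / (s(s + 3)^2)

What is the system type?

The denominator has 1 factor of s at the origin (free integrator), so this is a Type 1 system.

Type 1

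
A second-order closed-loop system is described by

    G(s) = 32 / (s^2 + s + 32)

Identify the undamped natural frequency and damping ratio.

ωₙ ≈ 5.657 rad/s, ζ ≈ 0.08839

Compare the denominator to the standard form s^2 + 2ζωₙs + ωₙ².
ωₙ² = 32, so ωₙ = √32 ≈ 5.657 rad/s.
2ζωₙ = 1, so ζ = 1/(2·√32) ≈ 0.08839.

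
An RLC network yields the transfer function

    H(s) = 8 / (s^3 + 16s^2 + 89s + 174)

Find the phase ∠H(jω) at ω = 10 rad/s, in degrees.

At s = j10: numerator = 8, denominator = -1426 - j110.
∠H = ∠num − ∠den = 0° − (-175.59°) = 175.6°.

∠H(j10) ≈ 175.6°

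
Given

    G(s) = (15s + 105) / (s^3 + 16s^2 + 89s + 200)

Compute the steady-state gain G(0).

G(0) = 21/40 ≈ 0.5250

Set s = 0: G(0) = (105) / (200) = 21/40.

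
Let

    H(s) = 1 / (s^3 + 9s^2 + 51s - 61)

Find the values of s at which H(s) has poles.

s = -5 ± 6j, 1

The poles are the roots of the denominator s^3 + 9s^2 + 51s - 61 = 0.
Trying s = 1: the polynomial evaluates to 0, so (s - 1) is a factor.
Dividing out leaves s^2 + 10s + 61 = 0.
The quadratic formula then gives s = -5 ± 6j.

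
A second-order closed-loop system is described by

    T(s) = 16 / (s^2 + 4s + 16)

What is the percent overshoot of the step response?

%OS ≈ 16.3%

Comparing s^2 + 4s + 16 to s^2 + 2ζωₙs + ωₙ²: ωₙ = 4 rad/s and ζ = 4/(2·4) = 0.5.
%OS = 100·exp(−πζ/√(1−ζ²)) = 100·exp(−π·0.5/√(1−0.5²)) ≈ 16.3%.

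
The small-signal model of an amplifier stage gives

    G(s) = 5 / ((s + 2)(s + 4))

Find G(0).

G(0) = 5/8 ≈ 0.6250

At s = 0 each factor (s + a) contributes a and each (s^2 + bs + c) contributes c.
G(0) = 5·1 / ((2) · (4)) = 5/8 = 5/8.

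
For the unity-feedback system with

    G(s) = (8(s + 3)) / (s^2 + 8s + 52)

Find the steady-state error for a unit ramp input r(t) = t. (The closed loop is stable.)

e_ss = ∞

G(s) has no poles at the origin.
This is a Type 0 system; Kv = lim_{s→0} s·G(s) = 0, so the steady-state error for a ramp input is infinite.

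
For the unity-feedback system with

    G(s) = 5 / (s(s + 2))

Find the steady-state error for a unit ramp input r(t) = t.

e_ss = 0.4000

G(s) has one pole at the origin.
This is a Type 1 system. Kv = lim_{s→0} s·G(s) = 5/2.
e_ss = 1/Kv = 1/(5/2) = 2/5 ≈ 0.4000.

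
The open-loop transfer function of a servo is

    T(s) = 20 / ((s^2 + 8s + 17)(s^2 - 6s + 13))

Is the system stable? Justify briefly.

unstable

The poles can be read from the denominator factors: s = -4 ± j, 3 ± 2j.
Since the pole(s) at s = 3 ± 2j lie in the right half-plane, the system is unstable.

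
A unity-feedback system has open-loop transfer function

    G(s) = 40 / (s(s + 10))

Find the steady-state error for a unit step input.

e_ss = 0

G(s) has one pole at the origin.
This is a Type 1 system; for a step input the steady-state error is zero.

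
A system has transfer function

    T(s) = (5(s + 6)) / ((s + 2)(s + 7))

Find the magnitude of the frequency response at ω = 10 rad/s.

Substitute s = j10: numerator = 30 + j50, denominator = -86 + j90.
|T(j10)| = |30 + j50| / |-86 + j90| = 58.310 / 124.48 ≈ 0.4684.

|T(j10)| ≈ 0.4684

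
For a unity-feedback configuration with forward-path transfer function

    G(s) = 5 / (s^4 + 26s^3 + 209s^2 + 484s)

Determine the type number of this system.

The denominator has 1 factor of s at the origin (free integrator), so this is a Type 1 system.

Type 1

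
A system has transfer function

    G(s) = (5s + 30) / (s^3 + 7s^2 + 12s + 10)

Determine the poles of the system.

s = -1 + j, -1 - j, -5

The poles are the roots of the denominator s^3 + 7s^2 + 12s + 10 = 0.
Trying s = -5: the polynomial evaluates to 0, so (s + 5) is a factor.
Dividing out leaves s^2 + 2s + 2 = 0.
The quadratic formula then gives s = -1 ± 1j.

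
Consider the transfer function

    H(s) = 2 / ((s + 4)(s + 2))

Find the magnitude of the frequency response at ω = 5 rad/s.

Substitute s = j5: numerator = 2, denominator = -17 + j30.
|H(j5)| = |2| / |-17 + j30| = 2 / 34.482 ≈ 0.05800.

|H(j5)| ≈ 0.05800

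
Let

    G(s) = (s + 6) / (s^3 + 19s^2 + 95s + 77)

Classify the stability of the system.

The denominator s^3 + 19s^2 + 95s + 77 factors as (s + 11)(s + 1)(s + 7), giving poles at s = -11, -1, -7.
Since all poles lie strictly in the left half-plane, the system is stable.

stable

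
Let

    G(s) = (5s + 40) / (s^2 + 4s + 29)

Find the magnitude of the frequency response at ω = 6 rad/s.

Substitute s = j6: numerator = 40 + j30, denominator = -7 + j24.
|G(j6)| = |40 + j30| / |-7 + j24| = 50 / 25 = 2.

|G(j6)| = 2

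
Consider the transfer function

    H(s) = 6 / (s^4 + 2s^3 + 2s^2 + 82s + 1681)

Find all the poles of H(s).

s = 4 + 5j, 4 - 5j, -5 + 4j, -5 - 4j

The poles are the roots of the denominator s^4 + 2s^3 + 2s^2 + 82s + 1681 = 0.
No real roots exist; factor into two real quadratics: (s^2 - 8s + 41)(s^2 + 10s + 41) = 0.
Each quadratic gives a conjugate pair via the quadratic formula.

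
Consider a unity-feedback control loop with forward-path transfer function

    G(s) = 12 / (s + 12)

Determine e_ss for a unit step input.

G(s) has no poles at the origin.
This is a Type 0 system. Kp = lim_{s→0} G(s) = 12/12 = 1.
e_ss = 1/(1 + Kp) = 1/(1 + 1) = 1/2 ≈ 0.5000.

e_ss = 0.5000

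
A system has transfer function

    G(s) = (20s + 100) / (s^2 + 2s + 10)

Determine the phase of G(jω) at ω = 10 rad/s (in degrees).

∠G(j10) ≈ -104.0°

At s = j10: numerator = 100 + j200, denominator = -90 + j20.
∠G = ∠num − ∠den = 63.435° − (167.47°) = -104.0°.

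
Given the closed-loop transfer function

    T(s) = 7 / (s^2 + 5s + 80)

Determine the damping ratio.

ζ ≈ 0.2795

Compare the denominator to the standard form s^2 + 2ζωₙs + ωₙ².
ωₙ² = 80, so ωₙ = √80 ≈ 8.944 rad/s.
2ζωₙ = 5, so ζ = 5/(2·√80) ≈ 0.2795.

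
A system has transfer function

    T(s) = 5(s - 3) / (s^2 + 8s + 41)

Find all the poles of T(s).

The poles are the roots of the denominator s^2 + 8s + 41 = 0.
Using the quadratic formula: s = (-8 ± √(-100))/2 = -4 ± 5j.

s = -4 + 5j, -4 - 5j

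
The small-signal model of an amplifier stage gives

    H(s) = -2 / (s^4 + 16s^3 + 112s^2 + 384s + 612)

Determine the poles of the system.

s = -3 + 3j, -3 - 3j, -5 + 3j, -5 - 3j

The poles are the roots of the denominator s^4 + 16s^3 + 112s^2 + 384s + 612 = 0.
No real roots exist; factor into two real quadratics: (s^2 + 6s + 18)(s^2 + 10s + 34) = 0.
Each quadratic gives a conjugate pair via the quadratic formula.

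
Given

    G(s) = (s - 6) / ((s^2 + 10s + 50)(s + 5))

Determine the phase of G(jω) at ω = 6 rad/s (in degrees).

At s = j6: numerator = -6 + j6, denominator = -290 + j384.
∠G = ∠num − ∠den = 135° − (127.06°) = 7.940°.

∠G(j6) ≈ 7.940°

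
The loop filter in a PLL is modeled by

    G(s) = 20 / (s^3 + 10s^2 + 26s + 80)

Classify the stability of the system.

stable

The denominator s^3 + 10s^2 + 26s + 80 factors as (s^2 + 2s + 10)(s + 8), giving poles at s = -1 ± 3j, -8.
Since all poles lie strictly in the left half-plane, the system is stable.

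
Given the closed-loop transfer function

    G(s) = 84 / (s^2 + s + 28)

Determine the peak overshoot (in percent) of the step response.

Comparing s^2 + s + 28 to s^2 + 2ζωₙs + ωₙ²: ωₙ = √28 ≈ 5.292 rad/s and ζ = 1/(2·√28) ≈ 0.09449.
%OS = 100·exp(−πζ/√(1−ζ²)) = 100·exp(−π·0.09449/√(1−0.09449²)) ≈ 74.2%.

%OS ≈ 74.2%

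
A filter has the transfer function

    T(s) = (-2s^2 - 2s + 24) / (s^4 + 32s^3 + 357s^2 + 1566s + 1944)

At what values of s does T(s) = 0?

Set the numerator to zero: -2s^2 - 2s + 24 = 0, i.e. -2·(s^2 + s - 12) = 0.
Factoring: (s + 4)(s - 3) = 0.

s = -4, 3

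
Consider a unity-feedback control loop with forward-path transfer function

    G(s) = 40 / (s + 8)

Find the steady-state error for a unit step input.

G(s) has no poles at the origin.
This is a Type 0 system. Kp = lim_{s→0} G(s) = 40/8 = 5.
e_ss = 1/(1 + Kp) = 1/(1 + 5) = 1/6 ≈ 0.1667.

e_ss = 0.1667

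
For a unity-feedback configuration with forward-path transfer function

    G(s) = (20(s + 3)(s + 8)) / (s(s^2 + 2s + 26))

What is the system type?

Type 1

The denominator has 1 factor of s at the origin (free integrator), so this is a Type 1 system.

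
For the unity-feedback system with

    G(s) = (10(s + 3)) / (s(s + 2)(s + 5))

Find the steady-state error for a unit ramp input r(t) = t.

e_ss = 0.3333

G(s) has one pole at the origin.
This is a Type 1 system. Kv = lim_{s→0} s·G(s) = 30/10 = 3.
e_ss = 1/Kv = 1/(3) = 1/3 ≈ 0.3333.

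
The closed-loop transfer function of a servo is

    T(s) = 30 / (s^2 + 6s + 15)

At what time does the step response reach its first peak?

Comparing s^2 + 6s + 15 to s^2 + 2ζωₙs + ωₙ²: ωₙ = √15 ≈ 3.873 rad/s and ζ = 6/(2·√15) ≈ 0.7746.
ζωₙ = 6/2 = 3, so ω_d = ωₙ√(1−ζ²) = √(ωₙ² − (ζωₙ)²) = √(15 − 3²) = √6 ≈ 2.449 rad/s.
t_p = π/ω_d = π/2.449 ≈ 1.283 s.

t_p ≈ 1.283 s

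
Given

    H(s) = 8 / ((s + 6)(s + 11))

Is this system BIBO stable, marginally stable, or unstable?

The poles can be read from the denominator factors: s = -6, -11.
Since all poles lie strictly in the left half-plane, the system is stable.

stable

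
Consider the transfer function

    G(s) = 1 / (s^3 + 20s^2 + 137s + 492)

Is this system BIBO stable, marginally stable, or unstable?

stable

The denominator s^3 + 20s^2 + 137s + 492 factors as (s^2 + 8s + 41)(s + 12), giving poles at s = -4 ± 5j, -12.
Since all poles lie strictly in the left half-plane, the system is stable.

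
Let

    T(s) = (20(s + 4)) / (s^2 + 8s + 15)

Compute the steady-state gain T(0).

Set s = 0: T(0) = (80) / (15) = 16/3.

T(0) = 16/3 ≈ 5.333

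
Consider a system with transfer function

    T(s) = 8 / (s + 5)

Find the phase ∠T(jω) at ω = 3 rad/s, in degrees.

At s = j3: numerator = 8, denominator = 5 + j3.
∠T = ∠num − ∠den = 0° − (30.964°) = -30.96°.

∠T(j3) ≈ -30.96°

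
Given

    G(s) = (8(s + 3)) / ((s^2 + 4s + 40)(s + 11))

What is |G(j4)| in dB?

|G(j4)|_dB ≈ -18.5 dB

Substitute s = j4: numerator = 24 + j32, denominator = 200 + j272.
|G(j4)| = |24 + j32| / |200 + j272| = 40 / 337.62 ≈ 0.1185.
In decibels: 20·log₁₀(0.1185) ≈ -18.5 dB.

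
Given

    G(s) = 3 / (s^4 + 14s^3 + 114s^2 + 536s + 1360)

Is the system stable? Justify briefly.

stable

The denominator s^4 + 14s^3 + 114s^2 + 536s + 1360 factors as (s^2 + 10s + 34)(s^2 + 4s + 40), giving poles at s = -5 + 3j, -5 - 3j, -2 + 6j, -2 - 6j.
Since all poles lie strictly in the left half-plane, the system is stable.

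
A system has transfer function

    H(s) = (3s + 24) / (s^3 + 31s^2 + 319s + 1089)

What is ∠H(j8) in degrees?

At s = j8: numerator = 24 + j24, denominator = -895 + j2040.
∠H = ∠num − ∠den = 45° − (113.69°) = -68.69°.

∠H(j8) ≈ -68.69°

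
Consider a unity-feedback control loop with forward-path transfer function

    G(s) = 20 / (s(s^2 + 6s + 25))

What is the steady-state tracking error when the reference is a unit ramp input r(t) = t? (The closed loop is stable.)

G(s) has one pole at the origin.
This is a Type 1 system. Kv = lim_{s→0} s·G(s) = 20/25 = 4/5.
e_ss = 1/Kv = 1/(4/5) = 5/4 ≈ 1.250.

e_ss = 1.250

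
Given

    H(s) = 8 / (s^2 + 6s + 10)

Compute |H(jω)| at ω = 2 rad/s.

Substitute s = j2: numerator = 8, denominator = 6 + j12.
|H(j2)| = |8| / |6 + j12| = 8 / 13.416 ≈ 0.5963.

|H(j2)| ≈ 0.5963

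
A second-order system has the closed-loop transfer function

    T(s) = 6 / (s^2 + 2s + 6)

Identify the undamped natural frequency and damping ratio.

Compare the denominator to the standard form s^2 + 2ζωₙs + ωₙ².
ωₙ² = 6, so ωₙ = √6 ≈ 2.449 rad/s.
2ζωₙ = 2, so ζ = 2/(2·√6) ≈ 0.4082.
With ζ = 0.4082 the response is underdamped.

ωₙ ≈ 2.449 rad/s, ζ ≈ 0.4082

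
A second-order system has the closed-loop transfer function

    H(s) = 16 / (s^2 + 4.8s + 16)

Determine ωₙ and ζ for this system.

ωₙ = 4 rad/s, ζ = 0.6

Compare the denominator to the standard form s^2 + 2ζωₙs + ωₙ².
ωₙ² = 16, so ωₙ = 4 rad/s.
2ζωₙ = 4.8, so ζ = 4.8/(2·4) = 0.6.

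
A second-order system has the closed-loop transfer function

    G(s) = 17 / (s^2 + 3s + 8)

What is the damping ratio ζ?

Compare the denominator to the standard form s^2 + 2ζωₙs + ωₙ².
ωₙ² = 8, so ωₙ = √8 ≈ 2.828 rad/s.
2ζωₙ = 3, so ζ = 3/(2·√8) ≈ 0.5303.
With ζ = 0.5303 the response is underdamped.

ζ ≈ 0.5303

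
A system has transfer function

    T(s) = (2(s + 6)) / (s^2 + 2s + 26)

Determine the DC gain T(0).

At s = 0 each factor (s + a) contributes a and each (s^2 + bs + c) contributes c.
T(0) = 2·(6) / ((26)) = 12/26 = 6/13.

T(0) = 6/13 ≈ 0.4615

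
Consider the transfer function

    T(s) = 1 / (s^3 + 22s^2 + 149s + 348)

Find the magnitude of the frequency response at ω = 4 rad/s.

|T(j4)| ≈ 0.001880

Substitute s = j4: numerator = 1, denominator = -4 + j532.
|T(j4)| = |1| / |-4 + j532| = 1 / 532.02 ≈ 0.001880.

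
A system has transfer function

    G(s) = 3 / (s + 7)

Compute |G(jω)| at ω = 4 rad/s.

Substitute s = j4: numerator = 3, denominator = 7 + j4.
|G(j4)| = |3| / |7 + j4| = 3 / 8.0623 ≈ 0.3721.

|G(j4)| ≈ 0.3721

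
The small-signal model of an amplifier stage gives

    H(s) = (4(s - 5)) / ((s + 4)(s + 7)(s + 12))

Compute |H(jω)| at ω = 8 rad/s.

Substitute s = j8: numerator = -20 + j32, denominator = -1136 + j768.
|H(j8)| = |-20 + j32| / |-1136 + j768| = 37.736 / 1371.2 ≈ 0.02752.

|H(j8)| ≈ 0.02752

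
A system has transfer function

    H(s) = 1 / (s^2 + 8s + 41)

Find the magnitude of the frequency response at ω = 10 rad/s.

Substitute s = j10: numerator = 1, denominator = -59 + j80.
|H(j10)| = |1| / |-59 + j80| = 1 / 99.403 ≈ 0.01006.

|H(j10)| ≈ 0.01006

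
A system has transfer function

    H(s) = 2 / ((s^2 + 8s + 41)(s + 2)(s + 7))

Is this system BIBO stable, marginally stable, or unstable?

stable

The poles can be read from the denominator factors: s = -4 + 5j, -4 - 5j, -2, -7.
Since all poles lie strictly in the left half-plane, the system is stable.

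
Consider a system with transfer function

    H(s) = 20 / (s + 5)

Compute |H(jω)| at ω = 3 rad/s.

Substitute s = j3: numerator = 20, denominator = 5 + j3.
|H(j3)| = |20| / |5 + j3| = 20 / 5.8310 ≈ 3.430.

|H(j3)| ≈ 3.430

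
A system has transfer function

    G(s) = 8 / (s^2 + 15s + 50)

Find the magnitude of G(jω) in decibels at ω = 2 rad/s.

Substitute s = j2: numerator = 8, denominator = 46 + j30.
|G(j2)| = |8| / |46 + j30| = 8 / 54.918 ≈ 0.1457.
In decibels: 20·log₁₀(0.1457) ≈ -16.7 dB.

|G(j2)|_dB ≈ -16.7 dB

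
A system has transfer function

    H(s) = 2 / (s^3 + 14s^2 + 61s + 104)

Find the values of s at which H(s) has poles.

s = -3 ± 2j, -8

The poles are the roots of the denominator s^3 + 14s^2 + 61s + 104 = 0.
Trying s = -8: the polynomial evaluates to 0, so (s + 8) is a factor.
Dividing out leaves s^2 + 6s + 13 = 0.
The quadratic formula then gives s = -3 ± 2j.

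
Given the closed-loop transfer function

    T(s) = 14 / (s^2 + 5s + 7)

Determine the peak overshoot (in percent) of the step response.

%OS ≈ 0.0115%

Comparing s^2 + 5s + 7 to s^2 + 2ζωₙs + ωₙ²: ωₙ = √7 ≈ 2.646 rad/s and ζ = 5/(2·√7) ≈ 0.9449.
%OS = 100·exp(−πζ/√(1−ζ²)) = 100·exp(−π·0.9449/√(1−0.9449²)) ≈ 0.0115%.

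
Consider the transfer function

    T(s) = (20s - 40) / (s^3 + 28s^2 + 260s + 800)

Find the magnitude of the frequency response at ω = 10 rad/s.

|T(j10)| ≈ 0.07963

Substitute s = j10: numerator = -40 + j200, denominator = -2000 + j1600.
|T(j10)| = |-40 + j200| / |-2000 + j1600| = 203.96 / 2561.2 ≈ 0.07963.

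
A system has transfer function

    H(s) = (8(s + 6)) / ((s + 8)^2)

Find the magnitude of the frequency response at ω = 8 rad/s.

|H(j8)| = 0.6250

Substitute s = j8: numerator = 48 + j64, denominator = j128.
|H(j8)| = |48 + j64| / |j128| = 80 / 128 = 0.6250.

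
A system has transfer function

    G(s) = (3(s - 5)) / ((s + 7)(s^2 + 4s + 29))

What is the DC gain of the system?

At s = 0 each factor (s + a) contributes a and each (s^2 + bs + c) contributes c.
G(0) = 3·(-5) / ((7) · (29)) = -15/203 = -15/203.

G(0) = -15/203 ≈ -0.07389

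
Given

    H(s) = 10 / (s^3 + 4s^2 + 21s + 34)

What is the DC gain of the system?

H(0) = 5/17 ≈ 0.2941

Set s = 0: H(0) = (10) / (34) = 5/17.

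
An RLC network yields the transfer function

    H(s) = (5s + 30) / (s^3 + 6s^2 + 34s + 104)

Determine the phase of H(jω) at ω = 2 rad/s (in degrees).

At s = j2: numerator = 30 + j10, denominator = 80 + j60.
∠H = ∠num − ∠den = 18.435° − (36.870°) = -18.43°.

∠H(j2) ≈ -18.43°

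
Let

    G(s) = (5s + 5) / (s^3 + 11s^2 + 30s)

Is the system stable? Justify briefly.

The denominator s^3 + 11s^2 + 30s factors as s(s + 6)(s + 5), giving poles at s = 0, -6, -5.
Since the simple pole(s) at s = 0 lie on the jω-axis with none in the right half-plane, the system is marginally stable.

marginally stable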